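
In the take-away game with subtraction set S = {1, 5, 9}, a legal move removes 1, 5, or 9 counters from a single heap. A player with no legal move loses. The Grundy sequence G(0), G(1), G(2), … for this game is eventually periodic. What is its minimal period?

2

n :  0  1  2  3  4  5  6  7  8  9 10 11 12 13 14
G :  0  1  0  1  0  1  0  1  0  1  0  1  0  1  0
G(n+2) = G(n) holds for n = 0,…,8 (a full window of length max(S) = 9), so the sequence is purely periodic with period 2.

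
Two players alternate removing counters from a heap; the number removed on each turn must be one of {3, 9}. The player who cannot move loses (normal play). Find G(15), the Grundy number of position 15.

n :  0  1  2  3  4  5  6  7  8  9 10 11 12 13 14 15
G :  0  0  0  1  1  1  0  0  0  1  1  1  0  0  0  1

1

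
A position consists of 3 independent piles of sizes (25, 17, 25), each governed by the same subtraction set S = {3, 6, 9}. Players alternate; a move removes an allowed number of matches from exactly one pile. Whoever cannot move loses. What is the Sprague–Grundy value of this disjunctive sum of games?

All piles use S = {3, 6, 9}:
G(0) = 0
G(1) = mex{} = 0
G(2) = mex{} = 0
G(3) = mex{0} = 1
G(4) = mex{0} = 1
G(5) = mex{0} = 1
G(6) = mex{1,0} = 2
G(7) = mex{1,0} = 2
G(8) = mex{1,0} = 2
G(9) = mex{2,1,0} = 3
G(10) = mex{2,1,0} = 3
G(11) = mex{2,1,0} = 3
G(12) = mex{3,2,1} = 0
G(13) = mex{3,2,1} = 0
G(14) = mex{3,2,1} = 0
G(15) = mex{0,3,2} = 1
G(16) = mex{0,3,2} = 1
G(17) = mex{0,3,2} = 1
G(18) = mex{1,0,3} = 2
G(19) = mex{1,0,3} = 2
G(20) = mex{1,0,3} = 2
G(21) = mex{2,1,0} = 3
G(22) = mex{2,1,0} = 3
G(23) = mex{2,1,0} = 3
G(24) = mex{3,2,1} = 0
G(25) = mex{3,2,1} = 0
Pile A: G(25) = 0.
Pile B: G(17) = 1.
Pile C: G(25) = 0.
Combined Grundy value = 0 ⊕ 1 ⊕ 0 = 1.

1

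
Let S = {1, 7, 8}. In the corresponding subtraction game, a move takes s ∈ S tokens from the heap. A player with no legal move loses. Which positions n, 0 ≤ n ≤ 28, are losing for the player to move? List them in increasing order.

0, 2, 4, 6, 15, 17, 19, 21

n :  0  1  2  3  4  5  6  7  8  9 10 11 12 13 14 15 16 17 18 19 20 21 22 23 24 25 26 27 28
G :  0  1  0  1  0  1  0  1  2  3  2  3  2  3  2  0  1  0  1  0  1  0  1  2  3  2  3  2  3
P-positions are exactly the n with G(n) = 0.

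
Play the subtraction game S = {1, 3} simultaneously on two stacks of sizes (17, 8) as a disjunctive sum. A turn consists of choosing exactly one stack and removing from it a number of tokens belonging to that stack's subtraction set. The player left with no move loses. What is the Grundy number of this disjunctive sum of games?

1

All stacks use S = {1, 3}:
n :  0  1  2  3  4  5  6  7  8  9 10 11 12 13 14 15 16 17
G :  0  1  0  1  0  1  0  1  0  1  0  1  0  1  0  1  0  1
Stack A: G(17) = 1.
Stack B: G(8) = 0.
Combined Grundy value = 1 ⊕ 0 = 1.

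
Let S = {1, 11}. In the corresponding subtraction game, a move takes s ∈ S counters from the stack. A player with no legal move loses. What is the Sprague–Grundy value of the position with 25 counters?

G(0) = 0
G(1) = mex{0} = 1
G(2) = mex{1} = 0
G(3) = mex{0} = 1
G(4) = mex{1} = 0
G(5) = mex{0} = 1
G(6) = mex{1} = 0
G(7) = mex{0} = 1
G(8) = mex{1} = 0
G(9) = mex{0} = 1
G(10) = mex{1} = 0
G(11) = mex{0,0} = 1
G(12) = mex{1,1} = 0
G(13) = mex{0,0} = 1
G(14) = mex{1,1} = 0
G(15) = mex{0,0} = 1
G(16) = mex{1,1} = 0
G(17) = mex{0,0} = 1
G(18) = mex{1,1} = 0
G(19) = mex{0,0} = 1
G(20) = mex{1,1} = 0
G(21) = mex{0,0} = 1
G(22) = mex{1,1} = 0
G(23) = mex{0,0} = 1
G(24) = mex{1,1} = 0
G(25) = mex{0,0} = 1

1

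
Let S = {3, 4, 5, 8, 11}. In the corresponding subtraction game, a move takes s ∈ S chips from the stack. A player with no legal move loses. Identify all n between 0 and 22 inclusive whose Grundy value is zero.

0, 1, 2, 14, 15, 16

G(0) = 0
G(1) = mex{} = 0
G(2) = mex{} = 0
G(3) = mex{0} = 1
G(4) = mex{0,0} = 1
G(5) = mex{0,0,0} = 1
G(6) = mex{1,0,0} = 2
G(7) = mex{1,1,0} = 2
G(8) = mex{1,1,1,0} = 2
G(9) = mex{2,1,1,0} = 3
G(10) = mex{2,2,1,0} = 3
G(11) = mex{2,2,2,1,0} = 3
G(12) = mex{3,2,2,1,0} = 4
G(13) = mex{3,3,2,1,0} = 4
G(14) = mex{3,3,3,2,1} = 0
G(15) = mex{4,3,3,2,1} = 0
G(16) = mex{4,4,3,2,1} = 0
G(17) = mex{0,4,4,3,2} = 1
G(18) = mex{0,0,4,3,2} = 1
G(19) = mex{0,0,0,3,2} = 1
G(20) = mex{1,0,0,4,3} = 2
G(21) = mex{1,1,0,4,3} = 2
G(22) = mex{1,1,1,0,3} = 2
P-positions are exactly the n with G(n) = 0.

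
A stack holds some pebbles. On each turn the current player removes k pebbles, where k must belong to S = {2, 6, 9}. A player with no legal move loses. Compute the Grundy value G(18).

1

G(0) = 0
G(1) = mex{} = 0
G(2) = mex{0} = 1
G(3) = mex{0} = 1
G(4) = mex{1} = 0
G(5) = mex{1} = 0
G(6) = mex{0,0} = 1
G(7) = mex{0,0} = 1
G(8) = mex{1,1} = 0
G(9) = mex{1,1,0} = 2
G(10) = mex{0,0,0} = 1
G(11) = mex{2,0,1} = 3
G(12) = mex{1,1,1} = 0
G(13) = mex{3,1,0} = 2
G(14) = mex{0,0,0} = 1
G(15) = mex{2,2,1} = 0
G(16) = mex{1,1,1} = 0
G(17) = mex{0,3,0} = 1
G(18) = mex{0,0,2} = 1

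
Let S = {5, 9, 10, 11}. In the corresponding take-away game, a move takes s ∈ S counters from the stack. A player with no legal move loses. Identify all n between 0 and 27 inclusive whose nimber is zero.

n :  0  1  2  3  4  5  6  7  8  9 10 11 12 13 14 15 16 17 18 19 20 21 22 23 24 25 26 27
G :  0  0  0  0  0  1  1  1  1  1  2  2  2  2  2  3  0  0  0  0  0  1  1  1  1  1  2  2
P-positions are exactly the n with G(n) = 0.

0, 1, 2, 3, 4, 16, 17, 18, 19, 20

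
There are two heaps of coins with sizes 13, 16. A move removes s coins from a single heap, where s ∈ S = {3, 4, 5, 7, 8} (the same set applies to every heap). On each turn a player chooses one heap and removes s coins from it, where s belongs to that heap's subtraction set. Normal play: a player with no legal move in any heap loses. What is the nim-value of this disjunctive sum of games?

1

All heaps use S = {3, 4, 5, 7, 8}:
G(0) = 0
G(1) = mex{} = 0
G(2) = mex{} = 0
G(3) = mex{0} = 1
G(4) = mex{0,0} = 1
G(5) = mex{0,0,0} = 1
G(6) = mex{1,0,0} = 2
G(7) = mex{1,1,0,0} = 2
G(8) = mex{1,1,1,0,0} = 2
G(9) = mex{2,1,1,0,0} = 3
G(10) = mex{2,2,1,1,0} = 3
G(11) = mex{2,2,2,1,1} = 0
G(12) = mex{3,2,2,1,1} = 0
G(13) = mex{3,3,2,2,1} = 0
G(14) = mex{0,3,3,2,2} = 1
G(15) = mex{0,0,3,2,2} = 1
G(16) = mex{0,0,0,3,2} = 1
Heap A: G(13) = 0.
Heap B: G(16) = 1.
Combined Grundy value = 0 ⊕ 1 = 1.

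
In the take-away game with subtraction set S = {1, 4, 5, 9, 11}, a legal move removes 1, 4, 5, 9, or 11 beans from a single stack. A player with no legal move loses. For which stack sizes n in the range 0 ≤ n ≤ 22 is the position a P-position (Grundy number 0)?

0, 2, 8, 10, 16, 18

G(0) = 0
G(1) = mex{0} = 1
G(2) = mex{1} = 0
G(3) = mex{0} = 1
G(4) = mex{1,0} = 2
G(5) = mex{2,1,0} = 3
G(6) = mex{3,0,1} = 2
G(7) = mex{2,1,0} = 3
G(8) = mex{3,2,1} = 0
G(9) = mex{0,3,2,0} = 1
G(10) = mex{1,2,3,1} = 0
G(11) = mex{0,3,2,0,0} = 1
G(12) = mex{1,0,3,1,1} = 2
G(13) = mex{2,1,0,2,0} = 3
G(14) = mex{3,0,1,3,1} = 2
G(15) = mex{2,1,0,2,2} = 3
G(16) = mex{3,2,1,3,3} = 0
G(17) = mex{0,3,2,0,2} = 1
G(18) = mex{1,2,3,1,3} = 0
G(19) = mex{0,3,2,0,0} = 1
G(20) = mex{1,0,3,1,1} = 2
G(21) = mex{2,1,0,2,0} = 3
G(22) = mex{3,0,1,3,1} = 2
P-positions are exactly the n with G(n) = 0.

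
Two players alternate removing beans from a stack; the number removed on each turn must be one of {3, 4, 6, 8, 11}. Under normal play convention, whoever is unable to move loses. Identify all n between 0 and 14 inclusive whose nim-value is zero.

0, 1, 2, 14

n :  0  1  2  3  4  5  6  7  8  9 10 11 12 13 14
G :  0  0  0  1  1  1  2  2  2  3  3  3  4  4  0
P-positions are exactly the n with G(n) = 0.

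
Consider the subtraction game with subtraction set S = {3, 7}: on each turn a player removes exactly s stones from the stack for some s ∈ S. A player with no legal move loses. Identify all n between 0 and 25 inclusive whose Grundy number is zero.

G(0) = 0
G(1) = mex{} = 0
G(2) = mex{} = 0
G(3) = mex{0} = 1
G(4) = mex{0} = 1
G(5) = mex{0} = 1
G(6) = mex{1} = 0
G(7) = mex{1,0} = 2
G(8) = mex{1,0} = 2
G(9) = mex{0,0} = 1
G(10) = mex{2,1} = 0
G(11) = mex{2,1} = 0
G(12) = mex{1,1} = 0
G(13) = mex{0,0} = 1
G(14) = mex{0,2} = 1
G(15) = mex{0,2} = 1
G(16) = mex{1,1} = 0
G(17) = mex{1,0} = 2
G(18) = mex{1,0} = 2
G(19) = mex{0,0} = 1
G(20) = mex{2,1} = 0
G(21) = mex{2,1} = 0
G(22) = mex{1,1} = 0
G(23) = mex{0,0} = 1
G(24) = mex{0,2} = 1
G(25) = mex{0,2} = 1
P-positions are exactly the n with G(n) = 0.

0, 1, 2, 6, 10, 11, 12, 16, 20, 21, 22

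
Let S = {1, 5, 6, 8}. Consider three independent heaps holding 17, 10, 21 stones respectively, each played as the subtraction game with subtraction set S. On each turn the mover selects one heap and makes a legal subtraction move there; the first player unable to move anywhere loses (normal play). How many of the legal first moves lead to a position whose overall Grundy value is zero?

All heaps use S = {1, 5, 6, 8}:
G(0) = 0
G(1) = mex{0} = 1
G(2) = mex{1} = 0
G(3) = mex{0} = 1
G(4) = mex{1} = 0
G(5) = mex{0,0} = 1
G(6) = mex{1,1,0} = 2
G(7) = mex{2,0,1} = 3
G(8) = mex{3,1,0,0} = 2
G(9) = mex{2,0,1,1} = 3
G(10) = mex{3,1,0,0} = 2
G(11) = mex{2,2,1,1} = 0
G(12) = mex{0,3,2,0} = 1
G(13) = mex{1,2,3,1} = 0
G(14) = mex{0,3,2,2} = 1
G(15) = mex{1,2,3,3} = 0
G(16) = mex{0,0,2,2} = 1
G(17) = mex{1,1,0,3} = 2
G(18) = mex{2,0,1,2} = 3
G(19) = mex{3,1,0,0} = 2
G(20) = mex{2,0,1,1} = 3
G(21) = mex{3,1,0,0} = 2
Heap A: G(17) = 2.
Heap B: G(10) = 2.
Heap C: G(21) = 2.
Combined Grundy value = 2 ⊕ 2 ⊕ 2 = 2.
A winning move leaves total XOR = 0, i.e. changes one component's Grundy value g to g ⊕ X where X is the current total.
Heap A: need g' = 2⊕2 = 0. Options: 17−1→G=1, 17−5→G=1, 17−6→G=0, 17−8→G=3. Hits: 1.
Heap B: need g' = 2⊕2 = 0. Options: 10−1→G=3, 10−5→G=1, 10−6→G=0, 10−8→G=0. Hits: 2.
Heap C: need g' = 2⊕2 = 0. Options: 21−1→G=3, 21−5→G=1, 21−6→G=0, 21−8→G=0. Hits: 2.

5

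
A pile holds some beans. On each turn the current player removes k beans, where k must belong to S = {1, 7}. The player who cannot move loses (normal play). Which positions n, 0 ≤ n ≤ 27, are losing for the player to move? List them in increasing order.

G(0) = 0
G(1) = mex{0} = 1
G(2) = mex{1} = 0
G(3) = mex{0} = 1
G(4) = mex{1} = 0
G(5) = mex{0} = 1
G(6) = mex{1} = 0
G(7) = mex{0,0} = 1
G(8) = mex{1,1} = 0
G(9) = mex{0,0} = 1
G(10) = mex{1,1} = 0
G(11) = mex{0,0} = 1
G(12) = mex{1,1} = 0
G(13) = mex{0,0} = 1
G(14) = mex{1,1} = 0
G(15) = mex{0,0} = 1
G(16) = mex{1,1} = 0
G(17) = mex{0,0} = 1
G(18) = mex{1,1} = 0
G(19) = mex{0,0} = 1
G(20) = mex{1,1} = 0
G(21) = mex{0,0} = 1
G(22) = mex{1,1} = 0
G(23) = mex{0,0} = 1
G(24) = mex{1,1} = 0
G(25) = mex{0,0} = 1
G(26) = mex{1,1} = 0
G(27) = mex{0,0} = 1
P-positions are exactly the n with G(n) = 0.

0, 2, 4, 6, 8, 10, 12, 14, 16, 18, 20, 22, 24, 26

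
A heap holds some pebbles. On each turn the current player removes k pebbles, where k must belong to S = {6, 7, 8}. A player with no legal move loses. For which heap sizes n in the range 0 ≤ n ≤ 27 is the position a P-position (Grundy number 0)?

n :  0  1  2  3  4  5  6  7  8  9 10 11 12 13 14 15 16 17 18 19 20 21 22 23 24 25 26 27
G :  0  0  0  0  0  0  1  1  1  1  1  1  2  2  0  0  0  0  0  0  1  1  1  1  1  1  2  2
P-positions are exactly the n with G(n) = 0.

0, 1, 2, 3, 4, 5, 14, 15, 16, 17, 18, 19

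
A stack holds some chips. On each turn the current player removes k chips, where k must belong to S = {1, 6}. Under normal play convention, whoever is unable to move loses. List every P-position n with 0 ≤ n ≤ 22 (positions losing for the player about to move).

G(0) = 0
G(1) = mex{0} = 1
G(2) = mex{1} = 0
G(3) = mex{0} = 1
G(4) = mex{1} = 0
G(5) = mex{0} = 1
G(6) = mex{1,0} = 2
G(7) = mex{2,1} = 0
G(8) = mex{0,0} = 1
G(9) = mex{1,1} = 0
G(10) = mex{0,0} = 1
G(11) = mex{1,1} = 0
G(12) = mex{0,2} = 1
G(13) = mex{1,0} = 2
G(14) = mex{2,1} = 0
G(15) = mex{0,0} = 1
G(16) = mex{1,1} = 0
G(17) = mex{0,0} = 1
G(18) = mex{1,1} = 0
G(19) = mex{0,2} = 1
G(20) = mex{1,0} = 2
G(21) = mex{2,1} = 0
G(22) = mex{0,0} = 1
P-positions are exactly the n with G(n) = 0.

0, 2, 4, 7, 9, 11, 14, 16, 18, 21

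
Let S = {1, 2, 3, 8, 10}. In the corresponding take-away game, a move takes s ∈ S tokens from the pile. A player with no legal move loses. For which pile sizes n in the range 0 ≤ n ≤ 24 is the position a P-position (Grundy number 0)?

0, 4, 9, 13, 18, 22

n :  0  1  2  3  4  5  6  7  8  9 10 11 12 13 14 15 16 17 18 19 20 21 22 23 24
G :  0  1  2  3  0  1  2  3  4  0  1  2  3  0  1  2  3  4  0  1  2  3  0  1  2
P-positions are exactly the n with G(n) = 0.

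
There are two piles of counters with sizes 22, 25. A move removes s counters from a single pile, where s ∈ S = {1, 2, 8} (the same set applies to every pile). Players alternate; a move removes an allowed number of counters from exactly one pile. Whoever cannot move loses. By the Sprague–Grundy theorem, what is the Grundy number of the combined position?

0

All piles use S = {1, 2, 8}:
G(0) = 0
G(1) = mex{0} = 1
G(2) = mex{1,0} = 2
G(3) = mex{2,1} = 0
G(4) = mex{0,2} = 1
G(5) = mex{1,0} = 2
G(6) = mex{2,1} = 0
G(7) = mex{0,2} = 1
G(8) = mex{1,0,0} = 2
G(9) = mex{2,1,1} = 0
G(10) = mex{0,2,2} = 1
G(11) = mex{1,0,0} = 2
G(12) = mex{2,1,1} = 0
G(13) = mex{0,2,2} = 1
G(14) = mex{1,0,0} = 2
G(15) = mex{2,1,1} = 0
G(16) = mex{0,2,2} = 1
G(17) = mex{1,0,0} = 2
G(18) = mex{2,1,1} = 0
G(19) = mex{0,2,2} = 1
G(20) = mex{1,0,0} = 2
G(21) = mex{2,1,1} = 0
G(22) = mex{0,2,2} = 1
G(23) = mex{1,0,0} = 2
G(24) = mex{2,1,1} = 0
G(25) = mex{0,2,2} = 1
Pile A: G(22) = 1.
Pile B: G(25) = 1.
Combined Grundy value = 1 ⊕ 1 = 0.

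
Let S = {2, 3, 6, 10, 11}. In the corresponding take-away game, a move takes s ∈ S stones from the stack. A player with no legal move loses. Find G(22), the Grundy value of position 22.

0

G(0) = 0
G(1) = mex{} = 0
G(2) = mex{0} = 1
G(3) = mex{0,0} = 1
G(4) = mex{1,0} = 2
G(5) = mex{1,1} = 0
G(6) = mex{2,1,0} = 3
G(7) = mex{0,2,0} = 1
G(8) = mex{3,0,1} = 2
G(9) = mex{1,3,1} = 0
G(10) = mex{2,1,2,0} = 3
G(11) = mex{0,2,0,0,0} = 1
G(12) = mex{3,0,3,1,0} = 2
G(13) = mex{1,3,1,1,1} = 0
G(14) = mex{2,1,2,2,1} = 0
G(15) = mex{0,2,0,0,2} = 1
G(16) = mex{0,0,3,3,0} = 1
G(17) = mex{1,0,1,1,3} = 2
G(18) = mex{1,1,2,2,1} = 0
G(19) = mex{2,1,0,0,2} = 3
G(20) = mex{0,2,0,3,0} = 1
G(21) = mex{3,0,1,1,3} = 2
G(22) = mex{1,3,1,2,1} = 0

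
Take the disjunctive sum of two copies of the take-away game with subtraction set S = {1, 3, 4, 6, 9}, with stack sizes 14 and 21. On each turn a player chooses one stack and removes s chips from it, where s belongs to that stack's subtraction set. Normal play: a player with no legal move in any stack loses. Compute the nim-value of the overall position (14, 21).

4

All stacks use S = {1, 3, 4, 6, 9}:
n :  0  1  2  3  4  5  6  7  8  9 10 11 12 13 14 15 16 17 18 19 20 21
G :  0  1  0  1  2  3  2  0  1  4  3  2  0  1  0  1  2  3  2  0  1  4
Stack A: G(14) = 0.
Stack B: G(21) = 4.
Combined Grundy value = 0 ⊕ 4 = 4.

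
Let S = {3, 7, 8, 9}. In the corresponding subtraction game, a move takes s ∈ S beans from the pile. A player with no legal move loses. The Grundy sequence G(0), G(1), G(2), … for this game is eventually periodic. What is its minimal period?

G(0) = 0
G(1) = mex{} = 0
G(2) = mex{} = 0
G(3) = mex{0} = 1
G(4) = mex{0} = 1
G(5) = mex{0} = 1
G(6) = mex{1} = 0
G(7) = mex{1,0} = 2
G(8) = mex{1,0,0} = 2
G(9) = mex{0,0,0,0} = 1
G(10) = mex{2,1,0,0} = 3
G(11) = mex{2,1,1,0} = 3
G(12) = mex{1,1,1,1} = 0
G(13) = mex{3,0,1,1} = 2
G(14) = mex{3,2,0,1} = 4
G(15) = mex{0,2,2,0} = 1
G(16) = mex{2,1,2,2} = 0
G(17) = mex{4,3,1,2} = 0
G(18) = mex{1,3,3,1} = 0
G(19) = mex{0,0,3,3} = 1
G(20) = mex{0,2,0,3} = 1
G(21) = mex{0,4,2,0} = 1
G(22) = mex{1,1,4,2} = 0
G(23) = mex{1,0,1,4} = 2
G(24) = mex{1,0,0,1} = 2
G(25) = mex{0,0,0,0} = 1
G(26) = mex{2,1,0,0} = 3
G(27) = mex{2,1,1,0} = 3
G(28) = mex{1,1,1,1} = 0
G(29) = mex{3,0,1,1} = 2
G(30) = mex{3,2,0,1} = 4
G(31) = mex{0,2,2,0} = 1
G(32) = mex{2,1,2,2} = 0
G(33) = mex{4,3,1,2} = 0
G(n+16) = G(n) holds for n = 0,…,8 (a full window of length max(S) = 9), so the sequence is purely periodic with period 16.

16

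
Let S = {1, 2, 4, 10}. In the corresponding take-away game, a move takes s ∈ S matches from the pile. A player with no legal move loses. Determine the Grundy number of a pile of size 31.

n :  0  1  2  3  4  5  6  7  8  9 10 11 12 13 14 15 16 17 18 19 20 21 22 23 24 25 26 27 28 29 30 31
G :  0  1  2  0  1  2  0  1  2  0  1  2  0  1  2  0  1  2  0  1  2  0  1  2  0  1  2  0  1  2  0  1

1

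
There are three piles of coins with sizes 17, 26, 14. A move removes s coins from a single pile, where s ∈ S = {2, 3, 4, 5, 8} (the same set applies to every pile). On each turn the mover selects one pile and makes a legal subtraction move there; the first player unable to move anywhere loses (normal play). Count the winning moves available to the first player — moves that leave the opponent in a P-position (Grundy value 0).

5

All piles use S = {2, 3, 4, 5, 8}:
n :  0  1  2  3  4  5  6  7  8  9 10 11 12 13 14 15 16 17 18 19 20 21 22 23 24 25 26
G :  0  0  1  1  2  2  3  0  4  1  5  2  3  0  0  1  1  2  2  3  0  4  1  5  2  3  0
Pile A: G(17) = 2.
Pile B: G(26) = 0.
Pile C: G(14) = 0.
Combined Grundy value = 2 ⊕ 0 ⊕ 0 = 2.
A winning move leaves total XOR = 0, i.e. changes one component's Grundy value g to g ⊕ X where X is the current total.
Pile A: need g' = 2⊕2 = 0. Options: 17−2→G=1, 17−3→G=0, 17−4→G=0, 17−5→G=3, 17−8→G=1. Hits: 2.
Pile B: need g' = 0⊕2 = 2. Options: 26−2→G=2, 26−3→G=5, 26−4→G=1, 26−5→G=4, 26−8→G=2. Hits: 2.
Pile C: need g' = 0⊕2 = 2. Options: 14−2→G=3, 14−3→G=2, 14−4→G=5, 14−5→G=1, 14−8→G=3. Hits: 1.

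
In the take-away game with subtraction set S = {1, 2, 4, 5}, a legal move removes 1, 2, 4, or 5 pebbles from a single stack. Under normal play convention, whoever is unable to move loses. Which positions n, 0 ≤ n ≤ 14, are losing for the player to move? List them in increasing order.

0, 3, 6, 9, 12

G(0) = 0
G(1) = mex{0} = 1
G(2) = mex{1,0} = 2
G(3) = mex{2,1} = 0
G(4) = mex{0,2,0} = 1
G(5) = mex{1,0,1,0} = 2
G(6) = mex{2,1,2,1} = 0
G(7) = mex{0,2,0,2} = 1
G(8) = mex{1,0,1,0} = 2
G(9) = mex{2,1,2,1} = 0
G(10) = mex{0,2,0,2} = 1
G(11) = mex{1,0,1,0} = 2
G(12) = mex{2,1,2,1} = 0
G(13) = mex{0,2,0,2} = 1
G(14) = mex{1,0,1,0} = 2
P-positions are exactly the n with G(n) = 0.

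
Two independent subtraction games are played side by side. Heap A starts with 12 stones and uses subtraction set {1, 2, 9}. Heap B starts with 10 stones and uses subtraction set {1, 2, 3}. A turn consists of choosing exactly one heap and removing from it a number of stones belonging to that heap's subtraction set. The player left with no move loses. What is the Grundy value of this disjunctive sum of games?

Heap A, S = {1, 2, 9}:
G(0) = 0
G(1) = mex{0} = 1
G(2) = mex{1,0} = 2
G(3) = mex{2,1} = 0
G(4) = mex{0,2} = 1
G(5) = mex{1,0} = 2
G(6) = mex{2,1} = 0
G(7) = mex{0,2} = 1
G(8) = mex{1,0} = 2
G(9) = mex{2,1,0} = 3
G(10) = mex{3,2,1} = 0
G(11) = mex{0,3,2} = 1
G(12) = mex{1,0,0} = 2
G_A(12) = 2.
Heap B, S = {1, 2, 3}:
G(0) = 0
G(1) = mex{0} = 1
G(2) = mex{1,0} = 2
G(3) = mex{2,1,0} = 3
G(4) = mex{3,2,1} = 0
G(5) = mex{0,3,2} = 1
G(6) = mex{1,0,3} = 2
G(7) = mex{2,1,0} = 3
G(8) = mex{3,2,1} = 0
G(9) = mex{0,3,2} = 1
G(10) = mex{1,0,3} = 2
G_B(10) = 2.
Combined Grundy value = 2 ⊕ 2 = 0.

0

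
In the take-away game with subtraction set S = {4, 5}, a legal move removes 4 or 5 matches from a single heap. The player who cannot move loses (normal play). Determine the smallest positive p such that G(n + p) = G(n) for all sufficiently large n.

9

G(0) = 0
G(1) = mex{} = 0
G(2) = mex{} = 0
G(3) = mex{} = 0
G(4) = mex{0} = 1
G(5) = mex{0,0} = 1
G(6) = mex{0,0} = 1
G(7) = mex{0,0} = 1
G(8) = mex{1,0} = 2
G(9) = mex{1,1} = 0
G(10) = mex{1,1} = 0
G(11) = mex{1,1} = 0
G(12) = mex{2,1} = 0
G(13) = mex{0,2} = 1
G(14) = mex{0,0} = 1
G(15) = mex{0,0} = 1
G(16) = mex{0,0} = 1
G(17) = mex{1,0} = 2
G(18) = mex{1,1} = 0
G(19) = mex{1,1} = 0
G(n+9) = G(n) holds for n = 0,…,4 (a full window of length max(S) = 5), so the sequence is purely periodic with period 9.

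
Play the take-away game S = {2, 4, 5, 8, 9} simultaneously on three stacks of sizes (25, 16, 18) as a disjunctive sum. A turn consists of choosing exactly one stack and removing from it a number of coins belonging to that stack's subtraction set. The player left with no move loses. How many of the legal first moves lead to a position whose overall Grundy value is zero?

0

All stacks use S = {2, 4, 5, 8, 9}:
G(0) = 0
G(1) = mex{} = 0
G(2) = mex{0} = 1
G(3) = mex{0} = 1
G(4) = mex{1,0} = 2
G(5) = mex{1,0,0} = 2
G(6) = mex{2,1,0} = 3
G(7) = mex{2,1,1} = 0
G(8) = mex{3,2,1,0} = 4
G(9) = mex{0,2,2,0,0} = 1
G(10) = mex{4,3,2,1,0} = 5
G(11) = mex{1,0,3,1,1} = 2
G(12) = mex{5,4,0,2,1} = 3
G(13) = mex{2,1,4,2,2} = 0
G(14) = mex{3,5,1,3,2} = 0
G(15) = mex{0,2,5,0,3} = 1
G(16) = mex{0,3,2,4,0} = 1
G(17) = mex{1,0,3,1,4} = 2
G(18) = mex{1,0,0,5,1} = 2
G(19) = mex{2,1,0,2,5} = 3
G(20) = mex{2,1,1,3,2} = 0
G(21) = mex{3,2,1,0,3} = 4
G(22) = mex{0,2,2,0,0} = 1
G(23) = mex{4,3,2,1,0} = 5
G(24) = mex{1,0,3,1,1} = 2
G(25) = mex{5,4,0,2,1} = 3
Stack A: G(25) = 3.
Stack B: G(16) = 1.
Stack C: G(18) = 2.
Combined Grundy value = 3 ⊕ 1 ⊕ 2 = 0.
A winning move leaves total XOR = 0, i.e. changes one component's Grundy value g to g ⊕ X where X is the current total.
Stack A: target g' = 3⊕0 = 3, but every legal move changes the Grundy value (mex property), so 0 moves.
Stack B: target g' = 1⊕0 = 1, but every legal move changes the Grundy value (mex property), so 0 moves.
Stack C: target g' = 2⊕0 = 2, but every legal move changes the Grundy value (mex property), so 0 moves.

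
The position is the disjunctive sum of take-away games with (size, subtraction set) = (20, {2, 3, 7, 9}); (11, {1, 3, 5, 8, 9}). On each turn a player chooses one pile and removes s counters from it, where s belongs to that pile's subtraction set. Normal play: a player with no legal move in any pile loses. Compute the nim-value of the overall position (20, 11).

1

Pile A, S = {2, 3, 7, 9}:
n :  0  1  2  3  4  5  6  7  8  9 10 11 12 13 14 15 16 17 18 19 20
G :  0  0  1  1  2  0  0  1  1  2  2  0  3  1  2  2  0  0  1  1  2
G_A(20) = 2.
Pile B, S = {1, 3, 5, 8, 9}:
n :  0  1  2  3  4  5  6  7  8  9 10 11
G :  0  1  0  1  0  1  0  1  2  3  2  3
G_B(11) = 3.
Combined Grundy value = 2 ⊕ 3 = 1.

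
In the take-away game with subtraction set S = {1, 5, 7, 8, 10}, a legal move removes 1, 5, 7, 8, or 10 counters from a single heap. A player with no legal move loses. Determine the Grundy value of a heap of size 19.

0

G(0) = 0
G(1) = mex{0} = 1
G(2) = mex{1} = 0
G(3) = mex{0} = 1
G(4) = mex{1} = 0
G(5) = mex{0,0} = 1
G(6) = mex{1,1} = 0
G(7) = mex{0,0,0} = 1
G(8) = mex{1,1,1,0} = 2
G(9) = mex{2,0,0,1} = 3
G(10) = mex{3,1,1,0,0} = 2
G(11) = mex{2,0,0,1,1} = 3
G(12) = mex{3,1,1,0,0} = 2
G(13) = mex{2,2,0,1,1} = 3
G(14) = mex{3,3,1,0,0} = 2
G(15) = mex{2,2,2,1,1} = 0
G(16) = mex{0,3,3,2,0} = 1
G(17) = mex{1,2,2,3,1} = 0
G(18) = mex{0,3,3,2,2} = 1
G(19) = mex{1,2,2,3,3} = 0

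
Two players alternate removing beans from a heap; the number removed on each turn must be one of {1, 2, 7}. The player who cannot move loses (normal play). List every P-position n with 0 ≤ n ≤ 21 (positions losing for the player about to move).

0, 3, 6, 9, 12, 15, 18, 21

n :  0  1  2  3  4  5  6  7  8  9 10 11 12 13 14 15 16 17 18 19 20 21
G :  0  1  2  0  1  2  0  1  2  0  1  2  0  1  2  0  1  2  0  1  2  0
P-positions are exactly the n with G(n) = 0.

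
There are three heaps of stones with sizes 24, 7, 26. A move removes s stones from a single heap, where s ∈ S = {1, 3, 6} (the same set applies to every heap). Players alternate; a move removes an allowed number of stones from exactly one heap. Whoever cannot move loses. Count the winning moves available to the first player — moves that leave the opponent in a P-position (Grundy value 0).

All heaps use S = {1, 3, 6}:
G(0) = 0
G(1) = mex{0} = 1
G(2) = mex{1} = 0
G(3) = mex{0,0} = 1
G(4) = mex{1,1} = 0
G(5) = mex{0,0} = 1
G(6) = mex{1,1,0} = 2
G(7) = mex{2,0,1} = 3
G(8) = mex{3,1,0} = 2
G(9) = mex{2,2,1} = 0
G(10) = mex{0,3,0} = 1
G(11) = mex{1,2,1} = 0
G(12) = mex{0,0,2} = 1
G(13) = mex{1,1,3} = 0
G(14) = mex{0,0,2} = 1
G(15) = mex{1,1,0} = 2
G(16) = mex{2,0,1} = 3
G(17) = mex{3,1,0} = 2
G(18) = mex{2,2,1} = 0
G(19) = mex{0,3,0} = 1
G(20) = mex{1,2,1} = 0
G(21) = mex{0,0,2} = 1
G(22) = mex{1,1,3} = 0
G(23) = mex{0,0,2} = 1
G(24) = mex{1,1,0} = 2
G(25) = mex{2,0,1} = 3
G(26) = mex{3,1,0} = 2
Heap A: G(24) = 2.
Heap B: G(7) = 3.
Heap C: G(26) = 2.
Combined Grundy value = 2 ⊕ 3 ⊕ 2 = 3.
A winning move leaves total XOR = 0, i.e. changes one component's Grundy value g to g ⊕ X where X is the current total.
Heap A: need g' = 2⊕3 = 1. Options: 24−1→G=1, 24−3→G=1, 24−6→G=0. Hits: 2.
Heap B: need g' = 3⊕3 = 0. Options: 7−1→G=2, 7−3→G=0, 7−6→G=1. Hits: 1.
Heap C: need g' = 2⊕3 = 1. Options: 26−1→G=3, 26−3→G=1, 26−6→G=0. Hits: 1.

4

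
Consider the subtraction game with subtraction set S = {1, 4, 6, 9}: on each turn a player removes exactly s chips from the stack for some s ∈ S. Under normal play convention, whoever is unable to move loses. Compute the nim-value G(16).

1

n :  0  1  2  3  4  5  6  7  8  9 10 11 12 13 14 15 16
G :  0  1  0  1  2  0  1  0  1  2  0  1  0  1  2  0  1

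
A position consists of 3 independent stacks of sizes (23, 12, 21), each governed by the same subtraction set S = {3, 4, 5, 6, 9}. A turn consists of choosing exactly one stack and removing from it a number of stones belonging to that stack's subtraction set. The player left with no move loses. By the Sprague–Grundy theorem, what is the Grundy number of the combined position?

0

All stacks use S = {3, 4, 5, 6, 9}:
G(0) = 0
G(1) = mex{} = 0
G(2) = mex{} = 0
G(3) = mex{0} = 1
G(4) = mex{0,0} = 1
G(5) = mex{0,0,0} = 1
G(6) = mex{1,0,0,0} = 2
G(7) = mex{1,1,0,0} = 2
G(8) = mex{1,1,1,0} = 2
G(9) = mex{2,1,1,1,0} = 3
G(10) = mex{2,2,1,1,0} = 3
G(11) = mex{2,2,2,1,0} = 3
G(12) = mex{3,2,2,2,1} = 0
G(13) = mex{3,3,2,2,1} = 0
G(14) = mex{3,3,3,2,1} = 0
G(15) = mex{0,3,3,3,2} = 1
G(16) = mex{0,0,3,3,2} = 1
G(17) = mex{0,0,0,3,2} = 1
G(18) = mex{1,0,0,0,3} = 2
G(19) = mex{1,1,0,0,3} = 2
G(20) = mex{1,1,1,0,3} = 2
G(21) = mex{2,1,1,1,0} = 3
G(22) = mex{2,2,1,1,0} = 3
G(23) = mex{2,2,2,1,0} = 3
Stack A: G(23) = 3.
Stack B: G(12) = 0.
Stack C: G(21) = 3.
Combined Grundy value = 3 ⊕ 0 ⊕ 3 = 0.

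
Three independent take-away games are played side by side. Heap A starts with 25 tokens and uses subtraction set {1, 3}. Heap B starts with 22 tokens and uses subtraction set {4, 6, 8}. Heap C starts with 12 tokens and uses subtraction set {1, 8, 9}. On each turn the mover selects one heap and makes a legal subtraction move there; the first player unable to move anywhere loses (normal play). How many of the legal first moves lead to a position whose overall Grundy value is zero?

Heap A, S = {1, 3}:
G(0) = 0
G(1) = mex{0} = 1
G(2) = mex{1} = 0
G(3) = mex{0,0} = 1
G(4) = mex{1,1} = 0
G(5) = mex{0,0} = 1
G(6) = mex{1,1} = 0
G(7) = mex{0,0} = 1
G(8) = mex{1,1} = 0
G(9) = mex{0,0} = 1
G(10) = mex{1,1} = 0
G(11) = mex{0,0} = 1
G(12) = mex{1,1} = 0
G(13) = mex{0,0} = 1
G(14) = mex{1,1} = 0
G(15) = mex{0,0} = 1
G(16) = mex{1,1} = 0
G(17) = mex{0,0} = 1
G(18) = mex{1,1} = 0
G(19) = mex{0,0} = 1
G(20) = mex{1,1} = 0
G(21) = mex{0,0} = 1
G(22) = mex{1,1} = 0
G(23) = mex{0,0} = 1
G(24) = mex{1,1} = 0
G(25) = mex{0,0} = 1
G_A(25) = 1.
Heap B, S = {4, 6, 8}:
G(0) = 0
G(1) = mex{} = 0
G(2) = mex{} = 0
G(3) = mex{} = 0
G(4) = mex{0} = 1
G(5) = mex{0} = 1
G(6) = mex{0,0} = 1
G(7) = mex{0,0} = 1
G(8) = mex{1,0,0} = 2
G(9) = mex{1,0,0} = 2
G(10) = mex{1,1,0} = 2
G(11) = mex{1,1,0} = 2
G(12) = mex{2,1,1} = 0
G(13) = mex{2,1,1} = 0
G(14) = mex{2,2,1} = 0
G(15) = mex{2,2,1} = 0
G(16) = mex{0,2,2} = 1
G(17) = mex{0,2,2} = 1
G(18) = mex{0,0,2} = 1
G(19) = mex{0,0,2} = 1
G(20) = mex{1,0,0} = 2
G(21) = mex{1,0,0} = 2
G(22) = mex{1,1,0} = 2
G_B(22) = 2.
Heap C, S = {1, 8, 9}:
n :  0  1  2  3  4  5  6  7  8  9 10 11 12
G :  0  1  0  1  0  1  0  1  2  3  2  3  2
G_C(12) = 2.
Combined Grundy value = 1 ⊕ 2 ⊕ 2 = 1.
A winning move leaves total XOR = 0, i.e. changes one component's Grundy value g to g ⊕ X where X is the current total.
Heap A: need g' = 1⊕1 = 0. Options: 25−1→G=0, 25−3→G=0. Hits: 2.
Heap B: need g' = 2⊕1 = 3. Options: 22−4→G=1, 22−6→G=1, 22−8→G=0. Hits: 0.
Heap C: need g' = 2⊕1 = 3. Options: 12−1→G=3, 12−8→G=0, 12−9→G=1. Hits: 1.

3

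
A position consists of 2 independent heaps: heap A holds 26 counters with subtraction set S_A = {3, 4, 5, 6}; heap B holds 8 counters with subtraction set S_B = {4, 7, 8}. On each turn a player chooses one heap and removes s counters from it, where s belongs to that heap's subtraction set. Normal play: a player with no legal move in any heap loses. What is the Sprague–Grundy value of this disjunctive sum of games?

0

Heap A, S = {3, 4, 5, 6}:
G(0) = 0
G(1) = mex{} = 0
G(2) = mex{} = 0
G(3) = mex{0} = 1
G(4) = mex{0,0} = 1
G(5) = mex{0,0,0} = 1
G(6) = mex{1,0,0,0} = 2
G(7) = mex{1,1,0,0} = 2
G(8) = mex{1,1,1,0} = 2
G(9) = mex{2,1,1,1} = 0
G(10) = mex{2,2,1,1} = 0
G(11) = mex{2,2,2,1} = 0
G(12) = mex{0,2,2,2} = 1
G(13) = mex{0,0,2,2} = 1
G(14) = mex{0,0,0,2} = 1
G(15) = mex{1,0,0,0} = 2
G(16) = mex{1,1,0,0} = 2
G(17) = mex{1,1,1,0} = 2
G(18) = mex{2,1,1,1} = 0
G(19) = mex{2,2,1,1} = 0
G(20) = mex{2,2,2,1} = 0
G(21) = mex{0,2,2,2} = 1
G(22) = mex{0,0,2,2} = 1
G(23) = mex{0,0,0,2} = 1
G(24) = mex{1,0,0,0} = 2
G(25) = mex{1,1,0,0} = 2
G(26) = mex{1,1,1,0} = 2
G_A(26) = 2.
Heap B, S = {4, 7, 8}:
G(0) = 0
G(1) = mex{} = 0
G(2) = mex{} = 0
G(3) = mex{} = 0
G(4) = mex{0} = 1
G(5) = mex{0} = 1
G(6) = mex{0} = 1
G(7) = mex{0,0} = 1
G(8) = mex{1,0,0} = 2
G_B(8) = 2.
Combined Grundy value = 2 ⊕ 2 = 0.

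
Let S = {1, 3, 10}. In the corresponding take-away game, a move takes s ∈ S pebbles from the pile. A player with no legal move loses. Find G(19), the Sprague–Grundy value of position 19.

0

n :  0  1  2  3  4  5  6  7  8  9 10 11 12 13 14 15 16 17 18 19
G :  0  1  0  1  0  1  0  1  0  1  2  3  2  0  1  0  1  0  1  0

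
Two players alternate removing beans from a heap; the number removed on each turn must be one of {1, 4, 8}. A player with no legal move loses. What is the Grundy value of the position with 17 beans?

n :  0  1  2  3  4  5  6  7  8  9 10 11 12 13 14 15 16 17
G :  0  1  0  1  2  0  1  0  1  2  3  2  0  1  0  1  2  0

0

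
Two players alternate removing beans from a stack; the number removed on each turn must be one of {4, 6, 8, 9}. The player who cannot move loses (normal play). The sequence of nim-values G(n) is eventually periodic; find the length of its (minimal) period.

13

n :  0  1  2  3  4  5  6  7  8  9 10 11 12 13 14 15 16 17 18 19 20 21 22 23 24 25 26 27
G :  0  0  0  0  1  1  1  1  2  2  2  2  3  0  0  0  0  1  1  1  1  2  2  2  2  3  0  0
G(n+13) = G(n) holds for n = 0,…,8 (a full window of length max(S) = 9), so the sequence is purely periodic with period 13.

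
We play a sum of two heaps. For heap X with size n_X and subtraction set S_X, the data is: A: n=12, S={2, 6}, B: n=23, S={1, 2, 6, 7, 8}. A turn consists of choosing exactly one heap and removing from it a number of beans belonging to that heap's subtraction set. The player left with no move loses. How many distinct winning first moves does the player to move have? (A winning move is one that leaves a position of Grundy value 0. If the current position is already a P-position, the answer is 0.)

1

Heap A, S = {2, 6}:
n :  0  1  2  3  4  5  6  7  8  9 10 11 12
G :  0  0  1  1  0  0  1  1  0  0  1  1  0
G_A(12) = 0.
Heap B, S = {1, 2, 6, 7, 8}:
G(0) = 0
G(1) = mex{0} = 1
G(2) = mex{1,0} = 2
G(3) = mex{2,1} = 0
G(4) = mex{0,2} = 1
G(5) = mex{1,0} = 2
G(6) = mex{2,1,0} = 3
G(7) = mex{3,2,1,0} = 4
G(8) = mex{4,3,2,1,0} = 5
G(9) = mex{5,4,0,2,1} = 3
G(10) = mex{3,5,1,0,2} = 4
G(11) = mex{4,3,2,1,0} = 5
G(12) = mex{5,4,3,2,1} = 0
G(13) = mex{0,5,4,3,2} = 1
G(14) = mex{1,0,5,4,3} = 2
G(15) = mex{2,1,3,5,4} = 0
G(16) = mex{0,2,4,3,5} = 1
G(17) = mex{1,0,5,4,3} = 2
G(18) = mex{2,1,0,5,4} = 3
G(19) = mex{3,2,1,0,5} = 4
G(20) = mex{4,3,2,1,0} = 5
G(21) = mex{5,4,0,2,1} = 3
G(22) = mex{3,5,1,0,2} = 4
G(23) = mex{4,3,2,1,0} = 5
G_B(23) = 5.
Combined Grundy value = 0 ⊕ 5 = 5.
A winning move leaves total XOR = 0, i.e. changes one component's Grundy value g to g ⊕ X where X is the current total.
Heap A: need g' = 0⊕5 = 5. Options: 12−2→G=1, 12−6→G=1. Hits: 0.
Heap B: need g' = 5⊕5 = 0. Options: 23−1→G=4, 23−2→G=3, 23−6→G=2, 23−7→G=1, 23−8→G=0. Hits: 1.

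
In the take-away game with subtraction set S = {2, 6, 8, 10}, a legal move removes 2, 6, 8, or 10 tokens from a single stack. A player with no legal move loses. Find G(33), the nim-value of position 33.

0

n :  0  1  2  3  4  5  6  7  8  9 10 11 12 13 14 15 16 17 18 19 20 21 22 23 24 25 26 27 28 29 30 31 32 33
G :  0  0  1  1  0  0  1  1  2  2  3  3  2  2  3  3  0  0  1  1  0  0  1  1  2  2  3  3  2  2  3  3  0  0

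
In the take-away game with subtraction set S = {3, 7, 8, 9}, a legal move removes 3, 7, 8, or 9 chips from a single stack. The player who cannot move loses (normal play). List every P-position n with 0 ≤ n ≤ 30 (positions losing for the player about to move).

G(0) = 0
G(1) = mex{} = 0
G(2) = mex{} = 0
G(3) = mex{0} = 1
G(4) = mex{0} = 1
G(5) = mex{0} = 1
G(6) = mex{1} = 0
G(7) = mex{1,0} = 2
G(8) = mex{1,0,0} = 2
G(9) = mex{0,0,0,0} = 1
G(10) = mex{2,1,0,0} = 3
G(11) = mex{2,1,1,0} = 3
G(12) = mex{1,1,1,1} = 0
G(13) = mex{3,0,1,1} = 2
G(14) = mex{3,2,0,1} = 4
G(15) = mex{0,2,2,0} = 1
G(16) = mex{2,1,2,2} = 0
G(17) = mex{4,3,1,2} = 0
G(18) = mex{1,3,3,1} = 0
G(19) = mex{0,0,3,3} = 1
G(20) = mex{0,2,0,3} = 1
G(21) = mex{0,4,2,0} = 1
G(22) = mex{1,1,4,2} = 0
G(23) = mex{1,0,1,4} = 2
G(24) = mex{1,0,0,1} = 2
G(25) = mex{0,0,0,0} = 1
G(26) = mex{2,1,0,0} = 3
G(27) = mex{2,1,1,0} = 3
G(28) = mex{1,1,1,1} = 0
G(29) = mex{3,0,1,1} = 2
G(30) = mex{3,2,0,1} = 4
P-positions are exactly the n with G(n) = 0.

0, 1, 2, 6, 12, 16, 17, 18, 22, 28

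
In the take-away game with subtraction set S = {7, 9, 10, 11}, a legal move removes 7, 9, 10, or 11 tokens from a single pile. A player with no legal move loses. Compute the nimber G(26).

n :  0  1  2  3  4  5  6  7  8  9 10 11 12 13 14 15 16 17 18 19 20 21 22 23 24 25 26
G :  0  0  0  0  0  0  0  1  1  1  1  1  1  1  2  2  2  2  0  0  0  0  0  0  0  1  1

1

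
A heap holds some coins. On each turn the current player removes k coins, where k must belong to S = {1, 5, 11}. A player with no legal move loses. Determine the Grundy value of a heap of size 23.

1

n :  0  1  2  3  4  5  6  7  8  9 10 11 12 13 14 15 16 17 18 19 20 21 22 23
G :  0  1  0  1  0  1  0  1  0  1  0  1  0  1  0  1  0  1  0  1  0  1  0  1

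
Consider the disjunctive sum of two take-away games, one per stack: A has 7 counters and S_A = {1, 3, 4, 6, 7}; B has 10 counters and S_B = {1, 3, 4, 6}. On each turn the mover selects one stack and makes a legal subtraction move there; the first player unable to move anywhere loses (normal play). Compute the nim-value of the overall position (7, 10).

Stack A, S = {1, 3, 4, 6, 7}:
n : 0 1 2 3 4 5 6 7
G : 0 1 0 1 2 3 2 3
G_A(7) = 3.
Stack B, S = {1, 3, 4, 6}:
n :  0  1  2  3  4  5  6  7  8  9 10
G :  0  1  0  1  2  3  2  0  1  0  1
G_B(10) = 1.
Combined Grundy value = 3 ⊕ 1 = 2.

2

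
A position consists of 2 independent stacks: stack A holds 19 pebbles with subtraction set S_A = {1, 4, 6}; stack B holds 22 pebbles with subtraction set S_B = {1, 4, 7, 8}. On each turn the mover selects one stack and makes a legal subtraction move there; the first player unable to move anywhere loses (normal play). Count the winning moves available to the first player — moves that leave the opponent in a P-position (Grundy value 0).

1

Stack A, S = {1, 4, 6}:
G(0) = 0
G(1) = mex{0} = 1
G(2) = mex{1} = 0
G(3) = mex{0} = 1
G(4) = mex{1,0} = 2
G(5) = mex{2,1} = 0
G(6) = mex{0,0,0} = 1
G(7) = mex{1,1,1} = 0
G(8) = mex{0,2,0} = 1
G(9) = mex{1,0,1} = 2
G(10) = mex{2,1,2} = 0
G(11) = mex{0,0,0} = 1
G(12) = mex{1,1,1} = 0
G(13) = mex{0,2,0} = 1
G(14) = mex{1,0,1} = 2
G(15) = mex{2,1,2} = 0
G(16) = mex{0,0,0} = 1
G(17) = mex{1,1,1} = 0
G(18) = mex{0,2,0} = 1
G(19) = mex{1,0,1} = 2
G_A(19) = 2.
Stack B, S = {1, 4, 7, 8}:
G(0) = 0
G(1) = mex{0} = 1
G(2) = mex{1} = 0
G(3) = mex{0} = 1
G(4) = mex{1,0} = 2
G(5) = mex{2,1} = 0
G(6) = mex{0,0} = 1
G(7) = mex{1,1,0} = 2
G(8) = mex{2,2,1,0} = 3
G(9) = mex{3,0,0,1} = 2
G(10) = mex{2,1,1,0} = 3
G(11) = mex{3,2,2,1} = 0
G(12) = mex{0,3,0,2} = 1
G(13) = mex{1,2,1,0} = 3
G(14) = mex{3,3,2,1} = 0
G(15) = mex{0,0,3,2} = 1
G(16) = mex{1,1,2,3} = 0
G(17) = mex{0,3,3,2} = 1
G(18) = mex{1,0,0,3} = 2
G(19) = mex{2,1,1,0} = 3
G(20) = mex{3,0,3,1} = 2
G(21) = mex{2,1,0,3} = 4
G(22) = mex{4,2,1,0} = 3
G_B(22) = 3.
Combined Grundy value = 2 ⊕ 3 = 1.
A winning move leaves total XOR = 0, i.e. changes one component's Grundy value g to g ⊕ X where X is the current total.
Stack A: need g' = 2⊕1 = 3. Options: 19−1→G=1, 19−4→G=0, 19−6→G=1. Hits: 0.
Stack B: need g' = 3⊕1 = 2. Options: 22−1→G=4, 22−4→G=2, 22−7→G=1, 22−8→G=0. Hits: 1.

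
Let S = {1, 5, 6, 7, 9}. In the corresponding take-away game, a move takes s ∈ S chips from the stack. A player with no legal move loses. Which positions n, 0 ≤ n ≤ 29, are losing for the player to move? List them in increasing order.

G(0) = 0
G(1) = mex{0} = 1
G(2) = mex{1} = 0
G(3) = mex{0} = 1
G(4) = mex{1} = 0
G(5) = mex{0,0} = 1
G(6) = mex{1,1,0} = 2
G(7) = mex{2,0,1,0} = 3
G(8) = mex{3,1,0,1} = 2
G(9) = mex{2,0,1,0,0} = 3
G(10) = mex{3,1,0,1,1} = 2
G(11) = mex{2,2,1,0,0} = 3
G(12) = mex{3,3,2,1,1} = 0
G(13) = mex{0,2,3,2,0} = 1
G(14) = mex{1,3,2,3,1} = 0
G(15) = mex{0,2,3,2,2} = 1
G(16) = mex{1,3,2,3,3} = 0
G(17) = mex{0,0,3,2,2} = 1
G(18) = mex{1,1,0,3,3} = 2
G(19) = mex{2,0,1,0,2} = 3
G(20) = mex{3,1,0,1,3} = 2
G(21) = mex{2,0,1,0,0} = 3
G(22) = mex{3,1,0,1,1} = 2
G(23) = mex{2,2,1,0,0} = 3
G(24) = mex{3,3,2,1,1} = 0
G(25) = mex{0,2,3,2,0} = 1
G(26) = mex{1,3,2,3,1} = 0
G(27) = mex{0,2,3,2,2} = 1
G(28) = mex{1,3,2,3,3} = 0
G(29) = mex{0,0,3,2,2} = 1
P-positions are exactly the n with G(n) = 0.

0, 2, 4, 12, 14, 16, 24, 26, 28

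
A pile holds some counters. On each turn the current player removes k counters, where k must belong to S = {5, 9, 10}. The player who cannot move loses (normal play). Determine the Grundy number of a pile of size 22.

1

n :  0  1  2  3  4  5  6  7  8  9 10 11 12 13 14 15 16 17 18 19 20 21 22
G :  0  0  0  0  0  1  1  1  1  1  2  2  2  2  2  0  0  0  0  0  1  1  1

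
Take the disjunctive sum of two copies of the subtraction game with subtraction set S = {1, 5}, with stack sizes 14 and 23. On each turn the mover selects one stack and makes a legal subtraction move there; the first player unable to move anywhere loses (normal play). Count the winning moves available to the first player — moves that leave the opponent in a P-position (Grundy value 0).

4

All stacks use S = {1, 5}:
n :  0  1  2  3  4  5  6  7  8  9 10 11 12 13 14 15 16 17 18 19 20 21 22 23
G :  0  1  0  1  0  1  0  1  0  1  0  1  0  1  0  1  0  1  0  1  0  1  0  1
Stack A: G(14) = 0.
Stack B: G(23) = 1.
Combined Grundy value = 0 ⊕ 1 = 1.
A winning move leaves total XOR = 0, i.e. changes one component's Grundy value g to g ⊕ X where X is the current total.
Stack A: need g' = 0⊕1 = 1. Options: 14−1→G=1, 14−5→G=1. Hits: 2.
Stack B: need g' = 1⊕1 = 0. Options: 23−1→G=0, 23−5→G=0. Hits: 2.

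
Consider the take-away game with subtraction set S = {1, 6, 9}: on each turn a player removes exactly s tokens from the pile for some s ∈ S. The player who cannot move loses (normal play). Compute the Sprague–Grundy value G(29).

0

G(0) = 0
G(1) = mex{0} = 1
G(2) = mex{1} = 0
G(3) = mex{0} = 1
G(4) = mex{1} = 0
G(5) = mex{0} = 1
G(6) = mex{1,0} = 2
G(7) = mex{2,1} = 0
G(8) = mex{0,0} = 1
G(9) = mex{1,1,0} = 2
G(10) = mex{2,0,1} = 3
G(11) = mex{3,1,0} = 2
G(12) = mex{2,2,1} = 0
G(13) = mex{0,0,0} = 1
G(14) = mex{1,1,1} = 0
G(15) = mex{0,2,2} = 1
G(16) = mex{1,3,0} = 2
G(17) = mex{2,2,1} = 0
G(18) = mex{0,0,2} = 1
G(19) = mex{1,1,3} = 0
G(20) = mex{0,0,2} = 1
G(21) = mex{1,1,0} = 2
G(22) = mex{2,2,1} = 0
G(23) = mex{0,0,0} = 1
G(24) = mex{1,1,1} = 0
G(25) = mex{0,0,2} = 1
G(26) = mex{1,1,0} = 2
G(27) = mex{2,2,1} = 0
G(28) = mex{0,0,0} = 1
G(29) = mex{1,1,1} = 0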